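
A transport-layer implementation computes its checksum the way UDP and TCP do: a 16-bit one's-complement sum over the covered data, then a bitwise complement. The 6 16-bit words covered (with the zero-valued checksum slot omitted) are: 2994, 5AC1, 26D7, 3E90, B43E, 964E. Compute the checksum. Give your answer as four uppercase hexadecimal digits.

One's-complement addition (fold any carry out of bit 15 back into bit 0):
  0x2994 + 0x5AC1 = 0x08455
  0x8455 + 0x26D7 = 0x0AB2C
  0xAB2C + 0x3E90 = 0x0E9BC
  0xE9BC + 0xB43E = 0x19DFA → wrap carry → 0x9DFB
  0x9DFB + 0x964E = 0x13449 → wrap carry → 0x344A
One's-complement sum = 0x344A.
Checksum = ~0x344A & 0xFFFF = 0xCBB5.

CBB5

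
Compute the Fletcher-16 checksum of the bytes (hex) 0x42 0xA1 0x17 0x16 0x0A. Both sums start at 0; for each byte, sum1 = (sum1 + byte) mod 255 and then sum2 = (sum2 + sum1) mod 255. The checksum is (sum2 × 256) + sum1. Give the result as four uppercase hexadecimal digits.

Running sums (mod 255):
  after byte 0 (0x42): sum1=66, sum2=66
  after byte 1 (0xA1): sum1=227, sum2=38
  after byte 2 (0x17): sum1=250, sum2=33
  after byte 3 (0x16): sum1=17, sum2=50
  after byte 4 (0x0A): sum1=27, sum2=77
Checksum = sum2·256 + sum1 = 77·256 + 27 = 19739 = 0x4D1B.

4D1B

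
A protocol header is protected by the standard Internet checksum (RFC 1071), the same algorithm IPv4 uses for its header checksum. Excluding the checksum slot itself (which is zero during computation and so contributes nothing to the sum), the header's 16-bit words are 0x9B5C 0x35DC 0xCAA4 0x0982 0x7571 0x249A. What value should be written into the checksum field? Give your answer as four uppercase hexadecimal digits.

C094

One's-complement addition (fold any carry out of bit 15 back into bit 0):
  0x9B5C + 0x35DC = 0x0D138
  0xD138 + 0xCAA4 = 0x19BDC → wrap carry → 0x9BDD
  0x9BDD + 0x0982 = 0x0A55F
  0xA55F + 0x7571 = 0x11AD0 → wrap carry → 0x1AD1
  0x1AD1 + 0x249A = 0x03F6B
One's-complement sum = 0x3F6B.
Checksum = ~0x3F6B & 0xFFFF = 0xC094.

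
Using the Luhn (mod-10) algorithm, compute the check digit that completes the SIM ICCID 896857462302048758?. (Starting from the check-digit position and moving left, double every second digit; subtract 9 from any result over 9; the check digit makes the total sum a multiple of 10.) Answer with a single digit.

8

Partial digits right→left: 8 5 7 8 4 0 2 0 3 2 6 4 7 5 8 6 9 8
Double every second digit counting from the check-digit position (so the 1st, 3rd, 5th, ... of the partial from the right).
  doubled (with −9 where >9): 7 5 8 4 6 3 5 7 9 → sum 54
  kept as-is: 5 8 0 0 2 4 5 6 8 → sum 38
Total = 54 + 38 = 92.
Check digit = (10 − (92 mod 10)) mod 10 = 8.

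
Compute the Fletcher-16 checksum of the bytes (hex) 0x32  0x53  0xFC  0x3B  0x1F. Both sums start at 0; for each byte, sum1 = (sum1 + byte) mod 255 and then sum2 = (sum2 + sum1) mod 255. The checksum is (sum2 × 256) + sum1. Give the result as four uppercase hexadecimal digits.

D4DC

Running sums (mod 255):
  after byte 0 (0x32): sum1=50, sum2=50
  after byte 1 (0x53): sum1=133, sum2=183
  after byte 2 (0xFC): sum1=130, sum2=58
  after byte 3 (0x3B): sum1=189, sum2=247
  after byte 4 (0x1F): sum1=220, sum2=212
Checksum = sum2·256 + sum1 = 212·256 + 220 = 54492 = 0xD4DC.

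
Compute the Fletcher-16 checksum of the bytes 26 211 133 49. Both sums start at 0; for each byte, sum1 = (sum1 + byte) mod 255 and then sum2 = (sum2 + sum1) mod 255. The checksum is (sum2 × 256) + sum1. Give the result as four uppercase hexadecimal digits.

20A4

Running sums (mod 255):
  after byte 0 (26): sum1=26, sum2=26
  after byte 1 (211): sum1=237, sum2=8
  after byte 2 (133): sum1=115, sum2=123
  after byte 3 (49): sum1=164, sum2=32
Checksum = sum2·256 + sum1 = 32·256 + 164 = 8356 = 0x20A4.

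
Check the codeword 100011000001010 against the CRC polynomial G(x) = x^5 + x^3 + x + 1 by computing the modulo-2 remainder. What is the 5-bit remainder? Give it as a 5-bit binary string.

10000

Modulo-2 division of 100011000001010 by 101011:
  pos 0: 100011 XOR 101011 = 001000
  pos 2: 100000 XOR 101011 = 001011
  pos 4: 101100 XOR 101011 = 000111
  pos 7: 111010 XOR 101011 = 010001
  pos 8: 100011 XOR 101011 = 001000
Remainder = 10000 (nonzero — an error is detected).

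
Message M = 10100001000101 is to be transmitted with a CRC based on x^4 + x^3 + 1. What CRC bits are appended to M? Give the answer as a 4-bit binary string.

Append 4 zeros: 101000010001010000. Divide by 11001 (XOR where the leading bit is 1):
  pos 0: 10100 XOR 11001 = 01101
  pos 1: 11010 XOR 11001 = 00011
  pos 4: 11010 XOR 11001 = 00011
  pos 7: 11001 XOR 11001 = 00000
  pos 13: 10000 XOR 11001 = 01001
Remainder (last 4 bits) = 1001. This is the CRC / FCS.

1001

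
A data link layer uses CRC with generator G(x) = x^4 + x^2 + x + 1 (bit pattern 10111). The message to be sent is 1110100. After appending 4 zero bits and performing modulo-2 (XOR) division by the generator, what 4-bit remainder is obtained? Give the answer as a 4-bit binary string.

Append 4 zeros: 11101000000. Divide by 10111 (XOR where the leading bit is 1):
  pos 0: 11101 XOR 10111 = 01010
  pos 1: 10100 XOR 10111 = 00011
  pos 4: 11000 XOR 10111 = 01111
  pos 5: 11110 XOR 10111 = 01001
  pos 6: 10010 XOR 10111 = 00101
Remainder (last 4 bits) = 0101. This is the CRC / FCS.

0101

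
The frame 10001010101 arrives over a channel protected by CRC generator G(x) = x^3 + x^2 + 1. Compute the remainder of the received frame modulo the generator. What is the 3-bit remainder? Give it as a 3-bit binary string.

001

Modulo-2 division of 10001010101 by 1101:
  pos 0: 1000 XOR 1101 = 0101
  pos 1: 1011 XOR 1101 = 0110
  pos 2: 1100 XOR 1101 = 0001
  pos 5: 1101 XOR 1101 = 0000
Remainder = 001 (nonzero — an error is detected).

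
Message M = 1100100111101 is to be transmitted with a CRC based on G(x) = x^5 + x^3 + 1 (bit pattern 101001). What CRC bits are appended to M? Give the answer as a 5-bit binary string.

10001

Append 5 zeros: 110010011110100000. Divide by 101001 (XOR where the leading bit is 1):
  pos 0: 110010 XOR 101001 = 011011
  pos 1: 110110 XOR 101001 = 011111
  pos 2: 111111 XOR 101001 = 010110
  pos 3: 101101 XOR 101001 = 000100
  pos 6: 100110 XOR 101001 = 001111
  pos 8: 111110 XOR 101001 = 010111
  pos 9: 101110 XOR 101001 = 000111
  pos 12: 111000 XOR 101001 = 010001
Remainder (last 5 bits) = 10001. This is the CRC / FCS.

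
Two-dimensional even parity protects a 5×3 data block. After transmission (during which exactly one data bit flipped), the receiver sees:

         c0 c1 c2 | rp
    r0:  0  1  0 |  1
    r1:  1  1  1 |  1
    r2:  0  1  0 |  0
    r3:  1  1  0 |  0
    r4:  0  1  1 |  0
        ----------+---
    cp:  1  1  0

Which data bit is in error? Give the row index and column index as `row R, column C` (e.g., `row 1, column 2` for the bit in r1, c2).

Recompute each row's even parity and compare to rp:
  r0: data parity 1, sent rp 1 → ok
  r1: data parity 1, sent rp 1 → ok
  r2: data parity 1, sent rp 0 → mismatch
  r3: data parity 0, sent rp 0 → ok
  r4: data parity 0, sent rp 0 → ok
Recompute each column's even parity and compare to cp:
  c0: data parity 0, sent cp 1 → mismatch
  c1: data parity 1, sent cp 1 → ok
  c2: data parity 0, sent cp 0 → ok
Exactly one row (r2) and one column (c0) fail → the flipped bit is at their intersection.

row 2, column 0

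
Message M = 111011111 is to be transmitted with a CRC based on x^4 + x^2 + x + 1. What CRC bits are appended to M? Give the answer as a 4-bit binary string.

Append 4 zeros: 1110111110000. Divide by 10111 (XOR where the leading bit is 1):
  pos 0: 11101 XOR 10111 = 01010
  pos 1: 10101 XOR 10111 = 00010
  pos 4: 10111 XOR 10111 = 00000
Remainder (last 4 bits) = 0000. This is the CRC / FCS.

0000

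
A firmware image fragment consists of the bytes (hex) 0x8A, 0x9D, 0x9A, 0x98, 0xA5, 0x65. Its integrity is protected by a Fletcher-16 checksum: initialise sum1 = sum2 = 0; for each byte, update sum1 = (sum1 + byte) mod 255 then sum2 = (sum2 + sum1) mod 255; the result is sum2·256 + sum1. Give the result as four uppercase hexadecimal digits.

3866

Running sums (mod 255):
  after byte 0 (0x8A): sum1=138, sum2=138
  after byte 1 (0x9D): sum1=40, sum2=178
  after byte 2 (0x9A): sum1=194, sum2=117
  after byte 3 (0x98): sum1=91, sum2=208
  after byte 4 (0xA5): sum1=1, sum2=209
  after byte 5 (0x65): sum1=102, sum2=56
Checksum = sum2·256 + sum1 = 56·256 + 102 = 14438 = 0x3866.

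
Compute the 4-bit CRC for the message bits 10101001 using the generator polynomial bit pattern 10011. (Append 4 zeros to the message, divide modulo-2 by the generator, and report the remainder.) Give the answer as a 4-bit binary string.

Append 4 zeros: 101010010000. Divide by 10011 (XOR where the leading bit is 1):
  pos 0: 10101 XOR 10011 = 00110
  pos 2: 11000 XOR 10011 = 01011
  pos 3: 10111 XOR 10011 = 00100
  pos 5: 10000 XOR 10011 = 00011
Remainder (last 4 bits) = 1100. This is the CRC / FCS.

1100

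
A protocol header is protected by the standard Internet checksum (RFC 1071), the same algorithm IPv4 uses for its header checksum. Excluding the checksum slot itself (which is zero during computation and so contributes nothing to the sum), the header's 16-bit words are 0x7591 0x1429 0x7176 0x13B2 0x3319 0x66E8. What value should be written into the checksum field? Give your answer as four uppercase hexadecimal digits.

571B

One's-complement addition (fold any carry out of bit 15 back into bit 0):
  0x7591 + 0x1429 = 0x089BA
  0x89BA + 0x7176 = 0x0FB30
  0xFB30 + 0x13B2 = 0x10EE2 → wrap carry → 0x0EE3
  0x0EE3 + 0x3319 = 0x041FC
  0x41FC + 0x66E8 = 0x0A8E4
One's-complement sum = 0xA8E4.
Checksum = ~0xA8E4 & 0xFFFF = 0x571B.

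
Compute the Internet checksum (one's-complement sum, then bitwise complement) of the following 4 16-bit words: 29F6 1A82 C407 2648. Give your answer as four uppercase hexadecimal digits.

One's-complement addition (fold any carry out of bit 15 back into bit 0):
  0x29F6 + 0x1A82 = 0x04478
  0x4478 + 0xC407 = 0x1087F → wrap carry → 0x0880
  0x0880 + 0x2648 = 0x02EC8
One's-complement sum = 0x2EC8.
Checksum = ~0x2EC8 & 0xFFFF = 0xD137.

D137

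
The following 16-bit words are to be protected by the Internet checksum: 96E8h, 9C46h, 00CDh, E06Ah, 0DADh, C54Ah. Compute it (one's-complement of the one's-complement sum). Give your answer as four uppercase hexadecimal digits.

One's-complement addition (fold any carry out of bit 15 back into bit 0):
  0x96E8 + 0x9C46 = 0x1332E → wrap carry → 0x332F
  0x332F + 0x00CD = 0x033FC
  0x33FC + 0xE06A = 0x11466 → wrap carry → 0x1467
  0x1467 + 0x0DAD = 0x02214
  0x2214 + 0xC54A = 0x0E75E
One's-complement sum = 0xE75E.
Checksum = ~0xE75E & 0xFFFF = 0x18A1.

18A1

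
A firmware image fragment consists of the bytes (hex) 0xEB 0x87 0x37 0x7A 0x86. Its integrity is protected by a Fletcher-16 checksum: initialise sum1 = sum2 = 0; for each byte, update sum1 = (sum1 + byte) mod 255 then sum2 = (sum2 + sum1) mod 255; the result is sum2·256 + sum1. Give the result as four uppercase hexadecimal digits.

Running sums (mod 255):
  after byte 0 (0xEB): sum1=235, sum2=235
  after byte 1 (0x87): sum1=115, sum2=95
  after byte 2 (0x37): sum1=170, sum2=10
  after byte 3 (0x7A): sum1=37, sum2=47
  after byte 4 (0x86): sum1=171, sum2=218
Checksum = sum2·256 + sum1 = 218·256 + 171 = 55979 = 0xDAAB.

DAAB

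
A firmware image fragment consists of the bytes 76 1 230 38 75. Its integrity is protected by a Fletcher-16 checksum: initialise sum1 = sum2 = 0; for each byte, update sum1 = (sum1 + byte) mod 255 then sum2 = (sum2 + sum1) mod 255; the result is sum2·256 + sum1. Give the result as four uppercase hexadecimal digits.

Running sums (mod 255):
  after byte 0 (76): sum1=76, sum2=76
  after byte 1 (1): sum1=77, sum2=153
  after byte 2 (230): sum1=52, sum2=205
  after byte 3 (38): sum1=90, sum2=40
  after byte 4 (75): sum1=165, sum2=205
Checksum = sum2·256 + sum1 = 205·256 + 165 = 52645 = 0xCDA5.

CDA5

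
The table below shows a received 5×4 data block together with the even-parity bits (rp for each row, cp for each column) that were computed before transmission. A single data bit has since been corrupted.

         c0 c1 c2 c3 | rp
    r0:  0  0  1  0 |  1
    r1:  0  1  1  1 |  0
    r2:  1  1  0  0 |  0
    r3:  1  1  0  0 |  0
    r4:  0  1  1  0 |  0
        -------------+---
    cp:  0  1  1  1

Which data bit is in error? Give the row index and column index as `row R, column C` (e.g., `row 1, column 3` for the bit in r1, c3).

Recompute each row's even parity and compare to rp:
  r0: data parity 1, sent rp 1 → ok
  r1: data parity 1, sent rp 0 → mismatch
  r2: data parity 0, sent rp 0 → ok
  r3: data parity 0, sent rp 0 → ok
  r4: data parity 0, sent rp 0 → ok
Recompute each column's even parity and compare to cp:
  c0: data parity 0, sent cp 0 → ok
  c1: data parity 0, sent cp 1 → mismatch
  c2: data parity 1, sent cp 1 → ok
  c3: data parity 1, sent cp 1 → ok
Exactly one row (r1) and one column (c1) fail → the flipped bit is at their intersection.

row 1, column 1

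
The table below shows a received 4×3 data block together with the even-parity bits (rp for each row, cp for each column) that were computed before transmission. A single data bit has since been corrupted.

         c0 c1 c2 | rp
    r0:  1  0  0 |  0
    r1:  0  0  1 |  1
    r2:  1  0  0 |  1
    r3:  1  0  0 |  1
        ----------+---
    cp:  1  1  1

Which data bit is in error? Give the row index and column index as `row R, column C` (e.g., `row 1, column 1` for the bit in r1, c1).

row 0, column 1

Recompute each row's even parity and compare to rp:
  r0: data parity 1, sent rp 0 → mismatch
  r1: data parity 1, sent rp 1 → ok
  r2: data parity 1, sent rp 1 → ok
  r3: data parity 1, sent rp 1 → ok
Recompute each column's even parity and compare to cp:
  c0: data parity 1, sent cp 1 → ok
  c1: data parity 0, sent cp 1 → mismatch
  c2: data parity 1, sent cp 1 → ok
Exactly one row (r0) and one column (c1) fail → the flipped bit is at their intersection.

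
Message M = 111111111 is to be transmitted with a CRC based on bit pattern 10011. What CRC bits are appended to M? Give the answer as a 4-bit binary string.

Append 4 zeros: 1111111110000. Divide by 10011 (XOR where the leading bit is 1):
  pos 0: 11111 XOR 10011 = 01100
  pos 1: 11001 XOR 10011 = 01010
  pos 2: 10101 XOR 10011 = 00110
  pos 4: 11011 XOR 10011 = 01000
  pos 5: 10000 XOR 10011 = 00011
  pos 8: 11000 XOR 10011 = 01011
Remainder (last 4 bits) = 1011. This is the CRC / FCS.

1011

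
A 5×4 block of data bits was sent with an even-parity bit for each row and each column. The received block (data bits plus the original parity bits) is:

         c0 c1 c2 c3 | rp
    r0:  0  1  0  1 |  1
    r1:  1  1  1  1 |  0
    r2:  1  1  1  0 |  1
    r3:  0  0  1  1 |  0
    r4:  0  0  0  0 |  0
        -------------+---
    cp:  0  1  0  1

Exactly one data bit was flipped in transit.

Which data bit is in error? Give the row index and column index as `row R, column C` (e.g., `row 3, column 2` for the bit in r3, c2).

row 0, column 2

Recompute each row's even parity and compare to rp:
  r0: data parity 0, sent rp 1 → mismatch
  r1: data parity 0, sent rp 0 → ok
  r2: data parity 1, sent rp 1 → ok
  r3: data parity 0, sent rp 0 → ok
  r4: data parity 0, sent rp 0 → ok
Recompute each column's even parity and compare to cp:
  c0: data parity 0, sent cp 0 → ok
  c1: data parity 1, sent cp 1 → ok
  c2: data parity 1, sent cp 0 → mismatch
  c3: data parity 1, sent cp 1 → ok
Exactly one row (r0) and one column (c2) fail → the flipped bit is at their intersection.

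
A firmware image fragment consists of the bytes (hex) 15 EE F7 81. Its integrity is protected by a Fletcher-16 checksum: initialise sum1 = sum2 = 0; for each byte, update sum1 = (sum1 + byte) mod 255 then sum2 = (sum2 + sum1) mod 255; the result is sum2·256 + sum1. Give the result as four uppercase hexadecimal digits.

Running sums (mod 255):
  after byte 0 (15): sum1=21, sum2=21
  after byte 1 (EE): sum1=4, sum2=25
  after byte 2 (F7): sum1=251, sum2=21
  after byte 3 (81): sum1=125, sum2=146
Checksum = sum2·256 + sum1 = 146·256 + 125 = 37501 = 0x927D.

927D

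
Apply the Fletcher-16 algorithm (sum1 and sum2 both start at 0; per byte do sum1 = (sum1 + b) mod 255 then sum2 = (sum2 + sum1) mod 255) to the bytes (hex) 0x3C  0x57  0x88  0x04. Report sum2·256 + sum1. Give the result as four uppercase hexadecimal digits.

0C20

Running sums (mod 255):
  after byte 0 (0x3C): sum1=60, sum2=60
  after byte 1 (0x57): sum1=147, sum2=207
  after byte 2 (0x88): sum1=28, sum2=235
  after byte 3 (0x04): sum1=32, sum2=12
Checksum = sum2·256 + sum1 = 12·256 + 32 = 3104 = 0x0C20.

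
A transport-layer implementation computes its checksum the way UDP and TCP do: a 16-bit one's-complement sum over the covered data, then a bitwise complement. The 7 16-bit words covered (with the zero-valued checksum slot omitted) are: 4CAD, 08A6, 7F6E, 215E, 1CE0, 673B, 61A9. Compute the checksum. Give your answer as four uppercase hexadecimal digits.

241B

One's-complement addition (fold any carry out of bit 15 back into bit 0):
  0x4CAD + 0x08A6 = 0x05553
  0x5553 + 0x7F6E = 0x0D4C1
  0xD4C1 + 0x215E = 0x0F61F
  0xF61F + 0x1CE0 = 0x112FF → wrap carry → 0x1300
  0x1300 + 0x673B = 0x07A3B
  0x7A3B + 0x61A9 = 0x0DBE4
One's-complement sum = 0xDBE4.
Checksum = ~0xDBE4 & 0xFFFF = 0x241B.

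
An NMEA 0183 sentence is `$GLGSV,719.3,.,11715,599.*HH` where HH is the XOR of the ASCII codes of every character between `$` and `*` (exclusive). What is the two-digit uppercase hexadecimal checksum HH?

XOR the ASCII codes of the payload characters:
  'G' = 0x47 → acc = 0x47
  'L' = 0x4C → acc = 0x0B
  'G' = 0x47 → acc = 0x4C
  'S' = 0x53 → acc = 0x1F
  'V' = 0x56 → acc = 0x49
  ',' = 0x2C → acc = 0x65
  '7' = 0x37 → acc = 0x52
  '1' = 0x31 → acc = 0x63
  '9' = 0x39 → acc = 0x5A
  '.' = 0x2E → acc = 0x74
  '3' = 0x33 → acc = 0x47
  ',' = 0x2C → acc = 0x6B
  '.' = 0x2E → acc = 0x45
  ',' = 0x2C → acc = 0x69
  '1' = 0x31 → acc = 0x58
  '1' = 0x31 → acc = 0x69
  '7' = 0x37 → acc = 0x5E
  '1' = 0x31 → acc = 0x6F
  '5' = 0x35 → acc = 0x5A
  ',' = 0x2C → acc = 0x76
  '5' = 0x35 → acc = 0x43
  '9' = 0x39 → acc = 0x7A
  '9' = 0x39 → acc = 0x43
  '.' = 0x2E → acc = 0x6D
Checksum = 0x6D.

6D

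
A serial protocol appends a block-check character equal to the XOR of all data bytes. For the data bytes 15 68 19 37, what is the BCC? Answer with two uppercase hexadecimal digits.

XOR the bytes together:
  start with 0x15
  0x15 ⊕ 0x68 = 0x7D
  0x7D ⊕ 0x19 = 0x64
  0x64 ⊕ 0x37 = 0x53

53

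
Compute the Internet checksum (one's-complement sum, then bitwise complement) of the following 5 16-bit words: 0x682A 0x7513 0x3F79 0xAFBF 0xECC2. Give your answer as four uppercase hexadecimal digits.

46C6

One's-complement addition (fold any carry out of bit 15 back into bit 0):
  0x682A + 0x7513 = 0x0DD3D
  0xDD3D + 0x3F79 = 0x11CB6 → wrap carry → 0x1CB7
  0x1CB7 + 0xAFBF = 0x0CC76
  0xCC76 + 0xECC2 = 0x1B938 → wrap carry → 0xB939
One's-complement sum = 0xB939.
Checksum = ~0xB939 & 0xFFFF = 0x46C6.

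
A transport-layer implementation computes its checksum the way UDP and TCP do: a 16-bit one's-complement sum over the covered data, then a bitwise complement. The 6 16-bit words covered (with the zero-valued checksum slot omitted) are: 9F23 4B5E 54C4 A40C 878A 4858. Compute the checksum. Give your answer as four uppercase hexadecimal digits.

4CCA

One's-complement addition (fold any carry out of bit 15 back into bit 0):
  0x9F23 + 0x4B5E = 0x0EA81
  0xEA81 + 0x54C4 = 0x13F45 → wrap carry → 0x3F46
  0x3F46 + 0xA40C = 0x0E352
  0xE352 + 0x878A = 0x16ADC → wrap carry → 0x6ADD
  0x6ADD + 0x4858 = 0x0B335
One's-complement sum = 0xB335.
Checksum = ~0xB335 & 0xFFFF = 0x4CCA.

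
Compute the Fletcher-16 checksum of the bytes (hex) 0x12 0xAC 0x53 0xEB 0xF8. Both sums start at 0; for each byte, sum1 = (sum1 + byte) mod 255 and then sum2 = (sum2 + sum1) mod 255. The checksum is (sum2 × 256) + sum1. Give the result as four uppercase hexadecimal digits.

D7F6

Running sums (mod 255):
  after byte 0 (0x12): sum1=18, sum2=18
  after byte 1 (0xAC): sum1=190, sum2=208
  after byte 2 (0x53): sum1=18, sum2=226
  after byte 3 (0xEB): sum1=253, sum2=224
  after byte 4 (0xF8): sum1=246, sum2=215
Checksum = sum2·256 + sum1 = 215·256 + 246 = 55286 = 0xD7F6.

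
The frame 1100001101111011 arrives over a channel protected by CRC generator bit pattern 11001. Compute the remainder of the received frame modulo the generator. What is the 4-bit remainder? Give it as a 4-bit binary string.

0000

Modulo-2 division of 1100001101111011 by 11001:
  pos 0: 11000 XOR 11001 = 00001
  pos 4: 10110 XOR 11001 = 01111
  pos 5: 11111 XOR 11001 = 00110
  pos 7: 11011 XOR 11001 = 00010
  pos 10: 10101 XOR 11001 = 01100
  pos 11: 11001 XOR 11001 = 00000
Remainder = 0000 (zero — the frame passes the CRC check).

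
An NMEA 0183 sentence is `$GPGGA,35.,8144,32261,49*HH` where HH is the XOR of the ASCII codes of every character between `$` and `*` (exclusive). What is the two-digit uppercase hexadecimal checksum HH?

XOR the ASCII codes of the payload characters:
  'G' = 0x47 → acc = 0x47
  'P' = 0x50 → acc = 0x17
  'G' = 0x47 → acc = 0x50
  'G' = 0x47 → acc = 0x17
  'A' = 0x41 → acc = 0x56
  ',' = 0x2C → acc = 0x7A
  '3' = 0x33 → acc = 0x49
  '5' = 0x35 → acc = 0x7C
  '.' = 0x2E → acc = 0x52
  ',' = 0x2C → acc = 0x7E
  '8' = 0x38 → acc = 0x46
  '1' = 0x31 → acc = 0x77
  '4' = 0x34 → acc = 0x43
  '4' = 0x34 → acc = 0x77
  ',' = 0x2C → acc = 0x5B
  '3' = 0x33 → acc = 0x68
  '2' = 0x32 → acc = 0x5A
  '2' = 0x32 → acc = 0x68
  '6' = 0x36 → acc = 0x5E
  '1' = 0x31 → acc = 0x6F
  ',' = 0x2C → acc = 0x43
  '4' = 0x34 → acc = 0x77
  '9' = 0x39 → acc = 0x4E
Checksum = 0x4E.

4E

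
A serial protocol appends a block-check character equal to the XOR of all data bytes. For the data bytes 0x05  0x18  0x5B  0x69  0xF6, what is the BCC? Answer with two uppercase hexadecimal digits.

XOR the bytes together:
  start with 0x05
  0x05 ⊕ 0x18 = 0x1D
  0x1D ⊕ 0x5B = 0x46
  0x46 ⊕ 0x69 = 0x2F
  0x2F ⊕ 0xF6 = 0xD9

D9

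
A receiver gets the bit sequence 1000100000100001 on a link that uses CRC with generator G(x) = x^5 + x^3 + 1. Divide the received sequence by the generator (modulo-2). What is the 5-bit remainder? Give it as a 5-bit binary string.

Modulo-2 division of 1000100000100001 by 101001:
  pos 0: 100010 XOR 101001 = 001011
  pos 2: 101100 XOR 101001 = 000101
  pos 5: 101001 XOR 101001 = 000000
Remainder = 00001 (nonzero — an error is detected).

00001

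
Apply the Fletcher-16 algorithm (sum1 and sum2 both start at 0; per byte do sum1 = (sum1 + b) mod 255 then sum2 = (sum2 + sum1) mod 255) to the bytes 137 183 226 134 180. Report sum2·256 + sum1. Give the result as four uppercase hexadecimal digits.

Running sums (mod 255):
  after byte 0 (137): sum1=137, sum2=137
  after byte 1 (183): sum1=65, sum2=202
  after byte 2 (226): sum1=36, sum2=238
  after byte 3 (134): sum1=170, sum2=153
  after byte 4 (180): sum1=95, sum2=248
Checksum = sum2·256 + sum1 = 248·256 + 95 = 63583 = 0xF85F.

F85F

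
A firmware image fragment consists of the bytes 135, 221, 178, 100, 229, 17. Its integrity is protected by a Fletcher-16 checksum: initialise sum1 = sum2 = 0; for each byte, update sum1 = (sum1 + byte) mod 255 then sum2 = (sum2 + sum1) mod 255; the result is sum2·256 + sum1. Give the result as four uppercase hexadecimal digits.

5773

Running sums (mod 255):
  after byte 0 (135): sum1=135, sum2=135
  after byte 1 (221): sum1=101, sum2=236
  after byte 2 (178): sum1=24, sum2=5
  after byte 3 (100): sum1=124, sum2=129
  after byte 4 (229): sum1=98, sum2=227
  after byte 5 (17): sum1=115, sum2=87
Checksum = sum2·256 + sum1 = 87·256 + 115 = 22387 = 0x5773.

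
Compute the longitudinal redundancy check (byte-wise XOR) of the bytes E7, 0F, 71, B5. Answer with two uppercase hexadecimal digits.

2C

XOR the bytes together:
  start with 0xE7
  0xE7 ⊕ 0x0F = 0xE8
  0xE8 ⊕ 0x71 = 0x99
  0x99 ⊕ 0xB5 = 0x2C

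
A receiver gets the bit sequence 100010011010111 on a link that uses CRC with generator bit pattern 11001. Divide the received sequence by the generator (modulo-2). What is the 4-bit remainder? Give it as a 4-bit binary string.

0000

Modulo-2 division of 100010011010111 by 11001:
  pos 0: 10001 XOR 11001 = 01000
  pos 1: 10000 XOR 11001 = 01001
  pos 2: 10010 XOR 11001 = 01011
  pos 3: 10111 XOR 11001 = 01110
  pos 4: 11101 XOR 11001 = 00100
  pos 6: 10001 XOR 11001 = 01000
  pos 7: 10000 XOR 11001 = 01001
  pos 8: 10011 XOR 11001 = 01010
  pos 9: 10101 XOR 11001 = 01100
  pos 10: 11001 XOR 11001 = 00000
Remainder = 0000 (zero — the frame passes the CRC check).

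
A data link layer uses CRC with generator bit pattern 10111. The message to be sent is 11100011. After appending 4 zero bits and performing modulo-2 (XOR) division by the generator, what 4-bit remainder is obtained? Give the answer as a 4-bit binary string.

0010

Append 4 zeros: 111000110000. Divide by 10111 (XOR where the leading bit is 1):
  pos 0: 11100 XOR 10111 = 01011
  pos 1: 10110 XOR 10111 = 00001
  pos 5: 11100 XOR 10111 = 01011
  pos 6: 10110 XOR 10111 = 00001
Remainder (last 4 bits) = 0010. This is the CRC / FCS.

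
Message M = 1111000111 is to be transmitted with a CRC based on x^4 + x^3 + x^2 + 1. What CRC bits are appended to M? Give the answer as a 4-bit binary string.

1000

Append 4 zeros: 11110001110000. Divide by 11101 (XOR where the leading bit is 1):
  pos 0: 11110 XOR 11101 = 00011
  pos 3: 11001 XOR 11101 = 00100
  pos 5: 10011 XOR 11101 = 01110
  pos 6: 11100 XOR 11101 = 00001
Remainder (last 4 bits) = 1000. This is the CRC / FCS.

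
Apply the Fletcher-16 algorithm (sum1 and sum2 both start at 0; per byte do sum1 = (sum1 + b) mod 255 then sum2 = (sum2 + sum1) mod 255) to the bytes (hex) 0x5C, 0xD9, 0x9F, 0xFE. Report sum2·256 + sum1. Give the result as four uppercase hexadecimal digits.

Running sums (mod 255):
  after byte 0 (0x5C): sum1=92, sum2=92
  after byte 1 (0xD9): sum1=54, sum2=146
  after byte 2 (0x9F): sum1=213, sum2=104
  after byte 3 (0xFE): sum1=212, sum2=61
Checksum = sum2·256 + sum1 = 61·256 + 212 = 15828 = 0x3DD4.

3DD4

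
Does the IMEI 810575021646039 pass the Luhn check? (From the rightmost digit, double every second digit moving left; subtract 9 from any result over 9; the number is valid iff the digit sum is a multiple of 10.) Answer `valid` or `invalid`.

invalid

From the right, keep odd positions and double even positions (subtract 9 from any doubled value over 9):
  doubled (positions 2,4,...): 6 3 3 4 1 1 2 → sum 20
  kept (positions 1,3,...): 9 0 4 1 0 7 0 8 → sum 29
Total = 49.
49 mod 10 = 9, so the number is invalid.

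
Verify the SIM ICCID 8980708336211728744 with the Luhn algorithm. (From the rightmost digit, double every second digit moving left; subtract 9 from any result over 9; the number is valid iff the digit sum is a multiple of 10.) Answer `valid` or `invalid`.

From the right, keep odd positions and double even positions (subtract 9 from any doubled value over 9):
  doubled (positions 2,4,...): 8 7 5 2 3 6 0 0 9 → sum 40
  kept (positions 1,3,...): 4 7 2 1 2 3 8 7 8 8 → sum 50
Total = 90.
90 mod 10 = 0, so the number is valid.

valid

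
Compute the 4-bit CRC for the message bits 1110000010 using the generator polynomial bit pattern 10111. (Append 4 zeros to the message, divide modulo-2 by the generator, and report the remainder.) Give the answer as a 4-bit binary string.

1100

Append 4 zeros: 11100000100000. Divide by 10111 (XOR where the leading bit is 1):
  pos 0: 11100 XOR 10111 = 01011
  pos 1: 10110 XOR 10111 = 00001
  pos 5: 10010 XOR 10111 = 00101
  pos 7: 10100 XOR 10111 = 00011
Remainder (last 4 bits) = 1100. This is the CRC / FCS.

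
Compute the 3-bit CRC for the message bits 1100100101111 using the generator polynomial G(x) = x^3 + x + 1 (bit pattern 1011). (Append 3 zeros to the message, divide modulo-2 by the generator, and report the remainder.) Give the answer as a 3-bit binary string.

000

Append 3 zeros: 1100100101111000. Divide by 1011 (XOR where the leading bit is 1):
  pos 0: 1100 XOR 1011 = 0111
  pos 1: 1111 XOR 1011 = 0100
  pos 2: 1000 XOR 1011 = 0011
  pos 4: 1101 XOR 1011 = 0110
  pos 5: 1100 XOR 1011 = 0111
  pos 6: 1111 XOR 1011 = 0100
  pos 7: 1001 XOR 1011 = 0010
  pos 9: 1011 XOR 1011 = 0000
Remainder (last 3 bits) = 000. This is the CRC / FCS.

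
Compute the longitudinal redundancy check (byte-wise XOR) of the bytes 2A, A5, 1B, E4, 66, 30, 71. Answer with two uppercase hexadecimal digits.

XOR the bytes together:
  start with 0x2A
  0x2A ⊕ 0xA5 = 0x8F
  0x8F ⊕ 0x1B = 0x94
  0x94 ⊕ 0xE4 = 0x70
  0x70 ⊕ 0x66 = 0x16
  0x16 ⊕ 0x30 = 0x26
  0x26 ⊕ 0x71 = 0x57

57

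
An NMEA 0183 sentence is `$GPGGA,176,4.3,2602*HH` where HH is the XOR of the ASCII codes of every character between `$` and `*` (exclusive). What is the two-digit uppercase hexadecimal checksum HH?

65

XOR the ASCII codes of the payload characters:
  'G' = 0x47 → acc = 0x47
  'P' = 0x50 → acc = 0x17
  'G' = 0x47 → acc = 0x50
  'G' = 0x47 → acc = 0x17
  'A' = 0x41 → acc = 0x56
  ',' = 0x2C → acc = 0x7A
  '1' = 0x31 → acc = 0x4B
  '7' = 0x37 → acc = 0x7C
  '6' = 0x36 → acc = 0x4A
  ',' = 0x2C → acc = 0x66
  '4' = 0x34 → acc = 0x52
  '.' = 0x2E → acc = 0x7C
  '3' = 0x33 → acc = 0x4F
  ',' = 0x2C → acc = 0x63
  '2' = 0x32 → acc = 0x51
  '6' = 0x36 → acc = 0x67
  '0' = 0x30 → acc = 0x57
  '2' = 0x32 → acc = 0x65
Checksum = 0x65.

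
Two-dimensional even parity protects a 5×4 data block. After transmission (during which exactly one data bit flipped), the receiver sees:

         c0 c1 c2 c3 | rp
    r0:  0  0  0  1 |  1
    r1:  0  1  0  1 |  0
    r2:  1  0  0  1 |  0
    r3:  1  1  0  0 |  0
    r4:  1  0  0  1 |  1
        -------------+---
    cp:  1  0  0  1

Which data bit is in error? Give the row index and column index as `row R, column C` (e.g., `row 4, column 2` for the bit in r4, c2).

Recompute each row's even parity and compare to rp:
  r0: data parity 1, sent rp 1 → ok
  r1: data parity 0, sent rp 0 → ok
  r2: data parity 0, sent rp 0 → ok
  r3: data parity 0, sent rp 0 → ok
  r4: data parity 0, sent rp 1 → mismatch
Recompute each column's even parity and compare to cp:
  c0: data parity 1, sent cp 1 → ok
  c1: data parity 0, sent cp 0 → ok
  c2: data parity 0, sent cp 0 → ok
  c3: data parity 0, sent cp 1 → mismatch
Exactly one row (r4) and one column (c3) fail → the flipped bit is at their intersection.

row 4, column 3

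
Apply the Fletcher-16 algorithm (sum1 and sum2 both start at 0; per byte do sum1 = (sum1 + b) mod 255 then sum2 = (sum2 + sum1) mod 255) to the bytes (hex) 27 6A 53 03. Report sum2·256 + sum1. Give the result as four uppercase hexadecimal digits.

Running sums (mod 255):
  after byte 0 (27): sum1=39, sum2=39
  after byte 1 (6A): sum1=145, sum2=184
  after byte 2 (53): sum1=228, sum2=157
  after byte 3 (03): sum1=231, sum2=133
Checksum = sum2·256 + sum1 = 133·256 + 231 = 34279 = 0x85E7.

85E7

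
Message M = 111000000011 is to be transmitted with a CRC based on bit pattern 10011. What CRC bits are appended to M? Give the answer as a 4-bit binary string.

0000

Append 4 zeros: 1110000000110000. Divide by 10011 (XOR where the leading bit is 1):
  pos 0: 11100 XOR 10011 = 01111
  pos 1: 11110 XOR 10011 = 01101
  pos 2: 11010 XOR 10011 = 01001
  pos 3: 10010 XOR 10011 = 00001
  pos 7: 10011 XOR 10011 = 00000
Remainder (last 4 bits) = 0000. This is the CRC / FCS.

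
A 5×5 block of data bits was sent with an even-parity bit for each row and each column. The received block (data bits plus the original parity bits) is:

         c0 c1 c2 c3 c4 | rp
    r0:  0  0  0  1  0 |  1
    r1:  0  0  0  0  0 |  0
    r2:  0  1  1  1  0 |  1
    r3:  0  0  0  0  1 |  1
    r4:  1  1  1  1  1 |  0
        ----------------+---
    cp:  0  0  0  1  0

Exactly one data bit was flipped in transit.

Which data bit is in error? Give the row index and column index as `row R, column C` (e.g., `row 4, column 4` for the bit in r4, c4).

Recompute each row's even parity and compare to rp:
  r0: data parity 1, sent rp 1 → ok
  r1: data parity 0, sent rp 0 → ok
  r2: data parity 1, sent rp 1 → ok
  r3: data parity 1, sent rp 1 → ok
  r4: data parity 1, sent rp 0 → mismatch
Recompute each column's even parity and compare to cp:
  c0: data parity 1, sent cp 0 → mismatch
  c1: data parity 0, sent cp 0 → ok
  c2: data parity 0, sent cp 0 → ok
  c3: data parity 1, sent cp 1 → ok
  c4: data parity 0, sent cp 0 → ok
Exactly one row (r4) and one column (c0) fail → the flipped bit is at their intersection.

row 4, column 0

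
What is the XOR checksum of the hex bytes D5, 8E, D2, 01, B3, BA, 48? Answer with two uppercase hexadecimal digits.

XOR the bytes together:
  start with 0xD5
  0xD5 ⊕ 0x8E = 0x5B
  0x5B ⊕ 0xD2 = 0x89
  0x89 ⊕ 0x01 = 0x88
  0x88 ⊕ 0xB3 = 0x3B
  0x3B ⊕ 0xBA = 0x81
  0x81 ⊕ 0x48 = 0xC9

C9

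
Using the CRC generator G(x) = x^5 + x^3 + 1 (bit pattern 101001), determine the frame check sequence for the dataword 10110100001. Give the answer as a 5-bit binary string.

Append 5 zeros: 1011010000100000. Divide by 101001 (XOR where the leading bit is 1):
  pos 0: 101101 XOR 101001 = 000100
  pos 3: 100000 XOR 101001 = 001001
  pos 5: 100101 XOR 101001 = 001100
  pos 7: 110000 XOR 101001 = 011001
  pos 8: 110010 XOR 101001 = 011011
  pos 9: 110110 XOR 101001 = 011111
  pos 10: 111110 XOR 101001 = 010111
Remainder (last 5 bits) = 10111. This is the CRC / FCS.

10111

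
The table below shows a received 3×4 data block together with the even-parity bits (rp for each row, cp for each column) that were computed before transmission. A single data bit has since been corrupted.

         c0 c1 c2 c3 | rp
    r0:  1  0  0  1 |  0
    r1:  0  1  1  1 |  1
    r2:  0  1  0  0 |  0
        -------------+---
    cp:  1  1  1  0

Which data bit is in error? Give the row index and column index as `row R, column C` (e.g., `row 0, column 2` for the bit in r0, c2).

Recompute each row's even parity and compare to rp:
  r0: data parity 0, sent rp 0 → ok
  r1: data parity 1, sent rp 1 → ok
  r2: data parity 1, sent rp 0 → mismatch
Recompute each column's even parity and compare to cp:
  c0: data parity 1, sent cp 1 → ok
  c1: data parity 0, sent cp 1 → mismatch
  c2: data parity 1, sent cp 1 → ok
  c3: data parity 0, sent cp 0 → ok
Exactly one row (r2) and one column (c1) fail → the flipped bit is at their intersection.

row 2, column 1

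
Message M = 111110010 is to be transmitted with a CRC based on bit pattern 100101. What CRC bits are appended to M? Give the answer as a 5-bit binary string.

Append 5 zeros: 11111001000000. Divide by 100101 (XOR where the leading bit is 1):
  pos 0: 111110 XOR 100101 = 011011
  pos 1: 110110 XOR 100101 = 010011
  pos 2: 100111 XOR 100101 = 000010
  pos 6: 100000 XOR 100101 = 000101
Remainder (last 5 bits) = 10100. This is the CRC / FCS.

10100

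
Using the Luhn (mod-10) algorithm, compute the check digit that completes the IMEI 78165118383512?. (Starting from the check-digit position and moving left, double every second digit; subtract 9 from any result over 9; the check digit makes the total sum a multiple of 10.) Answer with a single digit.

Partial digits right→left: 2 1 5 3 8 3 8 1 1 5 6 1 8 7
Double every second digit counting from the check-digit position (so the 1st, 3rd, 5th, ... of the partial from the right).
  doubled (with −9 where >9): 4 1 7 7 2 3 7 → sum 31
  kept as-is: 1 3 3 1 5 1 7 → sum 21
Total = 31 + 21 = 52.
Check digit = (10 − (52 mod 10)) mod 10 = 8.

8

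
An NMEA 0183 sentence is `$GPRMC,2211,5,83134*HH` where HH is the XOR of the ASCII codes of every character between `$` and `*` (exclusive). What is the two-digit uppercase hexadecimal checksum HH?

XOR the ASCII codes of the payload characters:
  'G' = 0x47 → acc = 0x47
  'P' = 0x50 → acc = 0x17
  'R' = 0x52 → acc = 0x45
  'M' = 0x4D → acc = 0x08
  'C' = 0x43 → acc = 0x4B
  ',' = 0x2C → acc = 0x67
  '2' = 0x32 → acc = 0x55
  '2' = 0x32 → acc = 0x67
  '1' = 0x31 → acc = 0x56
  '1' = 0x31 → acc = 0x67
  ',' = 0x2C → acc = 0x4B
  '5' = 0x35 → acc = 0x7E
  ',' = 0x2C → acc = 0x52
  '8' = 0x38 → acc = 0x6A
  '3' = 0x33 → acc = 0x59
  '1' = 0x31 → acc = 0x68
  '3' = 0x33 → acc = 0x5B
  '4' = 0x34 → acc = 0x6F
Checksum = 0x6F.

6F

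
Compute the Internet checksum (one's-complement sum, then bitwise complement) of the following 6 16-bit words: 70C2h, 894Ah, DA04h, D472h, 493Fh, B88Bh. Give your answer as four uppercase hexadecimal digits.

55B0

One's-complement addition (fold any carry out of bit 15 back into bit 0):
  0x70C2 + 0x894A = 0x0FA0C
  0xFA0C + 0xDA04 = 0x1D410 → wrap carry → 0xD411
  0xD411 + 0xD472 = 0x1A883 → wrap carry → 0xA884
  0xA884 + 0x493F = 0x0F1C3
  0xF1C3 + 0xB88B = 0x1AA4E → wrap carry → 0xAA4F
One's-complement sum = 0xAA4F.
Checksum = ~0xAA4F & 0xFFFF = 0x55B0.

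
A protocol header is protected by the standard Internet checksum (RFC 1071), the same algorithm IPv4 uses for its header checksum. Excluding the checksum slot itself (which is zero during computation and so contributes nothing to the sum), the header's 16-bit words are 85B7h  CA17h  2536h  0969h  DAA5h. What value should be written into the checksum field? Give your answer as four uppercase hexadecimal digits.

A6EB

One's-complement addition (fold any carry out of bit 15 back into bit 0):
  0x85B7 + 0xCA17 = 0x14FCE → wrap carry → 0x4FCF
  0x4FCF + 0x2536 = 0x07505
  0x7505 + 0x0969 = 0x07E6E
  0x7E6E + 0xDAA5 = 0x15913 → wrap carry → 0x5914
One's-complement sum = 0x5914.
Checksum = ~0x5914 & 0xFFFF = 0xA6EB.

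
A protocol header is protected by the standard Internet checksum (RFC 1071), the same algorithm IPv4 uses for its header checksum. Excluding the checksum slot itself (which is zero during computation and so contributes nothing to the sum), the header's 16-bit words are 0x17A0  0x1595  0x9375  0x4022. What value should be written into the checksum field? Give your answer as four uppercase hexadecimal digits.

FF32

One's-complement addition (fold any carry out of bit 15 back into bit 0):
  0x17A0 + 0x1595 = 0x02D35
  0x2D35 + 0x9375 = 0x0C0AA
  0xC0AA + 0x4022 = 0x100CC → wrap carry → 0x00CD
One's-complement sum = 0x00CD.
Checksum = ~0x00CD & 0xFFFF = 0xFF32.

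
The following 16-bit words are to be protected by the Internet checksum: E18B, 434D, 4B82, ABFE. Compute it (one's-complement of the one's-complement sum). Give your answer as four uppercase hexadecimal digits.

E3A5

One's-complement addition (fold any carry out of bit 15 back into bit 0):
  0xE18B + 0x434D = 0x124D8 → wrap carry → 0x24D9
  0x24D9 + 0x4B82 = 0x0705B
  0x705B + 0xABFE = 0x11C59 → wrap carry → 0x1C5A
One's-complement sum = 0x1C5A.
Checksum = ~0x1C5A & 0xFFFF = 0xE3A5.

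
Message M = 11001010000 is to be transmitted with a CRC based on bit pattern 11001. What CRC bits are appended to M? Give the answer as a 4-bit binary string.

1110

Append 4 zeros: 110010100000000. Divide by 11001 (XOR where the leading bit is 1):
  pos 0: 11001 XOR 11001 = 00000
  pos 6: 10000 XOR 11001 = 01001
  pos 7: 10010 XOR 11001 = 01011
  pos 8: 10110 XOR 11001 = 01111
  pos 9: 11110 XOR 11001 = 00111
Remainder (last 4 bits) = 1110. This is the CRC / FCS.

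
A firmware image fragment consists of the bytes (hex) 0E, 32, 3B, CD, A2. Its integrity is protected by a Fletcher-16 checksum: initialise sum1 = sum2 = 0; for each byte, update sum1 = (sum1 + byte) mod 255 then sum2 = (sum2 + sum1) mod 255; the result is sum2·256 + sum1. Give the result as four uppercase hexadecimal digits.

Running sums (mod 255):
  after byte 0 (0E): sum1=14, sum2=14
  after byte 1 (32): sum1=64, sum2=78
  after byte 2 (3B): sum1=123, sum2=201
  after byte 3 (CD): sum1=73, sum2=19
  after byte 4 (A2): sum1=235, sum2=254
Checksum = sum2·256 + sum1 = 254·256 + 235 = 65259 = 0xFEEB.

FEEB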